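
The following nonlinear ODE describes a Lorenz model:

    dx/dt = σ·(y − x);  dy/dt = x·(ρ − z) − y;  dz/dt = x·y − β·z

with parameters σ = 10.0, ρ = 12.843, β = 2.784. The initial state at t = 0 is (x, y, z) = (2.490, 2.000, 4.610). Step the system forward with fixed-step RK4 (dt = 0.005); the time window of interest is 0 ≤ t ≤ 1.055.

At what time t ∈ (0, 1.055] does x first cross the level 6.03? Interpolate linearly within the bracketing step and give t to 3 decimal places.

t = 0.272

t=0.000: state=(2.490, 2.000, 4.610)
step 1 (dt=0.005): k1=(-4.900, 18.500, -7.854), k2=(-4.315, 18.402, -7.709), k3=(-4.332, 18.413, -7.708), k4=(-3.763, 18.325, -7.563); state += dt/6·(k1+2k2+2k3+k4)
t=0.005: state=(2.468, 2.092, 4.571)
t=0.010: state=(2.452, 2.183, 4.534)
t=0.015: state=(2.441, 2.274, 4.499)
continuing one RK4 step at a time; state shown every 10 steps (Δt=0.05):
t=0.050: state=(2.491, 2.908, 4.293)
t=0.100: state=(2.858, 3.883, 4.157)
t=0.150: state=(3.499, 5.027, 4.278)
t=0.200: state=(4.381, 6.378, 4.772)
t=0.250: state=(5.486, 7.887, 5.802)
t=0.270: state=(5.978, 8.497, 6.402)
next step: t=0.275: state=(6.105, 8.646, 6.571) — x has crossed 6.03
linear interpolation between t=0.270 (5.97823) and t=0.275 (6.10473) → t≈0.272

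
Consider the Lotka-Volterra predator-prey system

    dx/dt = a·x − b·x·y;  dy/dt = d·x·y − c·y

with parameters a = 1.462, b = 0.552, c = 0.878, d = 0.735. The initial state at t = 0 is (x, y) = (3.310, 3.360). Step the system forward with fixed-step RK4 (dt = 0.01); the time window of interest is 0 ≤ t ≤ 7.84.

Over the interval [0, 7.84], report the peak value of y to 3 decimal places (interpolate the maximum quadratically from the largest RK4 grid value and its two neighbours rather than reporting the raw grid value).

t=0.000: state=(3.310, 3.360)
step 1 (dt=0.01): k1=(-1.300, 5.224), k2=(-1.345, 5.249), k3=(-1.345, 5.248), k4=(-1.390, 5.272); state += dt/6·(k1+2k2+2k3+k4)
t=0.010: state=(3.297, 3.412)
t=0.020: state=(3.282, 3.465)
t=0.030: state=(3.267, 3.519)
continuing one RK4 step at a time; state shown every 50 steps (Δt=0.5):
t=0.500: state=(1.888, 5.812)
t=1.000: state=(0.737, 5.878)
t=1.500: state=(0.359, 4.571)
t=2.000: state=(0.254, 3.284)
t=2.500: state=(0.245, 2.315)
t=3.000: state=(0.297, 1.646)
t=3.500: state=(0.418, 1.207)
t=4.000: state=(0.647, 0.942)
t=4.500: state=(1.057, 0.825)
t=5.000: state=(1.743, 0.881)
t=5.500: state=(2.720, 1.282)
t=6.000: state=(3.405, 2.625)
t=6.500: state=(2.413, 5.217)
t=7.000: state=(0.981, 6.111)
t=7.500: state=(0.431, 5.005)
t=7.840: state=(0.303, 4.061)
largest grid value and its neighbours: y(6.890)=6.16154, y(6.900)=6.16184, y(6.910)=6.16110
parabola through these three points peaks at t≈6.898 with y≈6.16187

max y = 6.162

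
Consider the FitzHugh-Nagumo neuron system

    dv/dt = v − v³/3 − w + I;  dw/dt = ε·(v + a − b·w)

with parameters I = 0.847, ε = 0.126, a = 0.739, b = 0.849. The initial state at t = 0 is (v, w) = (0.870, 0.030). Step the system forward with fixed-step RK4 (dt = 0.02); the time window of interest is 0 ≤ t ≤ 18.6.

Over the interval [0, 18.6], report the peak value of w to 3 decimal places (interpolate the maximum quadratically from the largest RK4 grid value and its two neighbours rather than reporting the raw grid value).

max w = 1.708

t=0.000: state=(0.870, 0.030)
step 1 (dt=0.02): k1=(1.467, 0.200), k2=(1.469, 0.201), k3=(1.469, 0.201), k4=(1.470, 0.203); state += dt/6·(k1+2k2+2k3+k4)
t=0.020: state=(0.899, 0.034)
t=0.040: state=(0.929, 0.038)
t=0.060: state=(0.958, 0.042)
continuing one RK4 step at a time; state shown every 50 steps (Δt=1):
t=1.000: state=(1.850, 0.292)
t=2.000: state=(1.885, 0.577)
t=3.000: state=(1.790, 0.827)
t=4.000: state=(1.687, 1.039)
t=5.000: state=(1.581, 1.217)
t=6.000: state=(1.473, 1.364)
t=7.000: state=(1.361, 1.483)
t=8.000: state=(1.241, 1.577)
t=9.000: state=(1.107, 1.645)
t=10.000: state=(0.948, 1.690)
t=11.000: state=(0.736, 1.708)
t=12.000: state=(0.389, 1.692)
t=13.000: state=(-0.358, 1.616)
t=14.000: state=(-1.576, 1.421)
t=15.000: state=(-1.872, 1.150)
t=16.000: state=(-1.802, 0.902)
t=17.000: state=(-1.703, 0.689)
t=18.000: state=(-1.601, 0.510)
t=18.600: state=(-1.538, 0.418)
largest grid value and its neighbours: w(11.080)=1.70784, w(11.100)=1.70785, w(11.120)=1.70784
parabola through these three points peaks at t≈11.094 with w≈1.70785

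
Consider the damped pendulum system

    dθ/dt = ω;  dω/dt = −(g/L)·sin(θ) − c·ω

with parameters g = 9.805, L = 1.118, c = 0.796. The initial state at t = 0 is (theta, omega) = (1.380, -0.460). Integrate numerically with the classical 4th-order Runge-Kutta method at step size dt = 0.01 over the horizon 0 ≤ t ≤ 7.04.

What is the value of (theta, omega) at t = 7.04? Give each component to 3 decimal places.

t=0.000: state=(1.380, -0.460)
step 1 (dt=0.01): k1=(-0.460, -8.245), k2=(-0.501, -8.208), k3=(-0.501, -8.208), k4=(-0.542, -8.171); state += dt/6·(k1+2k2+2k3+k4)
t=0.010: state=(1.375, -0.542)
t=0.020: state=(1.369, -0.623)
t=0.030: state=(1.363, -0.704)
continuing one RK4 step at a time; state shown every 25 steps (Δt=0.25):
t=0.250: state=(1.029, -2.245)
t=0.500: state=(0.336, -3.077)
t=0.750: state=(-0.382, -2.427)
t=1.000: state=(-0.797, -0.826)
t=1.250: state=(-0.795, 0.790)
t=1.500: state=(-0.451, 1.827)
t=1.750: state=(0.036, 1.889)
t=2.000: state=(0.418, 1.058)
t=2.250: state=(0.538, -0.093)
t=2.500: state=(0.392, -0.997)
t=2.750: state=(0.091, -1.294)
t=3.000: state=(-0.198, -0.930)
t=3.250: state=(-0.342, -0.198)
t=3.500: state=(-0.301, 0.492)
t=3.750: state=(-0.126, 0.832)
t=4.000: state=(0.077, 0.719)
t=4.250: state=(0.207, 0.287)
t=4.500: state=(0.216, -0.202)
t=4.750: state=(0.121, -0.508)
t=5.000: state=(-0.013, -0.519)
t=5.250: state=(-0.117, -0.282)
t=5.500: state=(-0.147, 0.045)
t=5.750: state=(-0.102, 0.292)
t=6.000: state=(-0.016, 0.357)
t=6.250: state=(0.061, 0.240)
t=6.500: state=(0.096, 0.031)
t=6.750: state=(0.079, -0.155)
t=7.000: state=(0.027, -0.234)
t=7.040: state=(0.018, -0.235)

(theta, omega) = (0.018, -0.235)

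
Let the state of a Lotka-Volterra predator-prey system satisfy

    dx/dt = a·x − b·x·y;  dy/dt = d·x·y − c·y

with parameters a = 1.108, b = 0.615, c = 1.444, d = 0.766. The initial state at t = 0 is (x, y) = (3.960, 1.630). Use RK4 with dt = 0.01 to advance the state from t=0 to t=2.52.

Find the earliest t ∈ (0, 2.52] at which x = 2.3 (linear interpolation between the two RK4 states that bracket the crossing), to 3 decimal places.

t = 0.788

t=0.000: state=(3.960, 1.630)
step 1 (dt=0.01): k1=(0.418, 2.591), k2=(0.387, 2.614), k3=(0.386, 2.614), k4=(0.355, 2.637); state += dt/6·(k1+2k2+2k3+k4)
t=0.010: state=(3.964, 1.656)
t=0.020: state=(3.967, 1.683)
t=0.030: state=(3.970, 1.710)
continuing one RK4 step at a time; state shown every 10 steps (Δt=0.1):
t=0.100: state=(3.968, 1.912)
t=0.200: state=(3.903, 2.239)
t=0.300: state=(3.758, 2.600)
t=0.400: state=(3.537, 2.977)
t=0.500: state=(3.253, 3.343)
t=0.600: state=(2.929, 3.667)
t=0.700: state=(2.590, 3.921)
t=0.780: state=(2.325, 4.061)
next step: t=0.790: state=(2.293, 4.074) — x has crossed 2.3
linear interpolation between t=0.780 (2.32484) and t=0.790 (2.29267) → t≈0.788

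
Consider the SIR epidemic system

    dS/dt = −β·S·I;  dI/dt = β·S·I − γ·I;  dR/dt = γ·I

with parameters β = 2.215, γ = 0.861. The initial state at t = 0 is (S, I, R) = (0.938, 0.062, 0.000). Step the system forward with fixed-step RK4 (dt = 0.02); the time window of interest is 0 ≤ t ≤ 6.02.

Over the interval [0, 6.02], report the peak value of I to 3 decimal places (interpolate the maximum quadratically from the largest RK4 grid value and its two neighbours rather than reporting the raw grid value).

t=0.000: state=(0.938, 0.062, 0.000)
step 1 (dt=0.02): k1=(-0.129, 0.075, 0.053), k2=(-0.130, 0.076, 0.054), k3=(-0.130, 0.076, 0.054), k4=(-0.132, 0.077, 0.055); state += dt/6·(k1+2k2+2k3+k4)
t=0.020: state=(0.935, 0.064, 0.001)
t=0.040: state=(0.933, 0.065, 0.002)
t=0.060: state=(0.930, 0.067, 0.003)
continuing one RK4 step at a time; state shown every 10 steps (Δt=0.2):
t=0.200: state=(0.909, 0.079, 0.012)
t=0.400: state=(0.875, 0.098, 0.027)
t=0.600: state=(0.833, 0.121, 0.046)
t=0.800: state=(0.786, 0.146, 0.069)
t=1.000: state=(0.732, 0.171, 0.096)
t=1.200: state=(0.675, 0.197, 0.128)
t=1.400: state=(0.615, 0.221, 0.164)
t=1.600: state=(0.555, 0.241, 0.204)
t=1.800: state=(0.497, 0.256, 0.247)
t=2.000: state=(0.443, 0.265, 0.292)
t=2.200: state=(0.393, 0.269, 0.338)
t=2.400: state=(0.349, 0.267, 0.384)
t=2.600: state=(0.311, 0.260, 0.429)
t=2.800: state=(0.278, 0.249, 0.473)
t=3.000: state=(0.249, 0.236, 0.515)
t=3.200: state=(0.225, 0.220, 0.554)
t=3.400: state=(0.205, 0.204, 0.591)
t=3.600: state=(0.188, 0.187, 0.625)
t=3.800: state=(0.174, 0.171, 0.655)
t=4.000: state=(0.162, 0.155, 0.683)
t=4.200: state=(0.151, 0.140, 0.709)
t=4.400: state=(0.143, 0.126, 0.732)
t=4.600: state=(0.135, 0.112, 0.752)
t=4.800: state=(0.129, 0.100, 0.770)
t=5.000: state=(0.124, 0.089, 0.787)
t=5.200: state=(0.119, 0.079, 0.801)
t=5.400: state=(0.116, 0.070, 0.814)
t=5.600: state=(0.112, 0.062, 0.826)
t=5.800: state=(0.109, 0.055, 0.836)
t=6.000: state=(0.107, 0.049, 0.845)
t=6.020: state=(0.107, 0.048, 0.845)
largest grid value and its neighbours: I(2.200)=0.26884, I(2.220)=0.26887, I(2.240)=0.26884
parabola through these three points peaks at t≈2.220 with I≈0.26887

max I = 0.269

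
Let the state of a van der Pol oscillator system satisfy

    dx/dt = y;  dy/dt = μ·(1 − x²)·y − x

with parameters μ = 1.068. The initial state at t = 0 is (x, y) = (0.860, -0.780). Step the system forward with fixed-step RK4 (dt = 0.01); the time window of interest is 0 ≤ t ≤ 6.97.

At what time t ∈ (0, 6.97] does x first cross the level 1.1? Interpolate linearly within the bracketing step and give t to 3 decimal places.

t=0.000: state=(0.860, -0.780)
step 1 (dt=0.01): k1=(-0.780, -1.077), k2=(-0.785, -1.080), k3=(-0.785, -1.080), k4=(-0.791, -1.083); state += dt/6·(k1+2k2+2k3+k4)
t=0.010: state=(0.852, -0.791)
t=0.020: state=(0.844, -0.802)
t=0.030: state=(0.836, -0.813)
continuing one RK4 step at a time; state shown every 25 steps (Δt=0.25):
t=0.250: state=(0.629, -1.076)
t=0.500: state=(0.315, -1.455)
t=0.750: state=(-0.106, -1.921)
t=1.000: state=(-0.640, -2.307)
t=1.250: state=(-1.213, -2.145)
t=1.500: state=(-1.651, -1.284)
t=1.750: state=(-1.854, -0.391)
t=2.000: state=(-1.878, 0.142)
t=2.250: state=(-1.805, 0.416)
t=2.500: state=(-1.679, 0.579)
t=2.750: state=(-1.517, 0.711)
t=3.000: state=(-1.322, 0.855)
t=3.250: state=(-1.086, 1.042)
t=3.500: state=(-0.794, 1.312)
t=3.750: state=(-0.419, 1.715)
t=4.000: state=(0.076, 2.263)
t=4.250: state=(0.706, 2.715)
t=4.390: state=(1.086, 2.665)
next step: t=4.400: state=(1.113, 2.648) — x has crossed 1.1
linear interpolation between t=4.390 (1.08636) and t=4.400 (1.11292) → t≈4.395

t = 4.395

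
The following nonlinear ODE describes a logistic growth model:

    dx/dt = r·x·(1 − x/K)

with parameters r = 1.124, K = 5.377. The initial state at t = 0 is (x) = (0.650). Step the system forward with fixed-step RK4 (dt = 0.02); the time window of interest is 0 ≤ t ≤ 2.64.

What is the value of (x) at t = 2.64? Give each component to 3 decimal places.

(x) = (3.913)

t=0.000: state=(0.650)
step 1 (dt=0.02): k1=(0.642), k2=(0.648), k3=(0.648), k4=(0.653); state += dt/6·(k1+2k2+2k3+k4)
t=0.020: state=(0.663)
t=0.040: state=(0.676)
t=0.060: state=(0.690)
continuing one RK4 step at a time; state shown every 5 steps (Δt=0.1):
t=0.100: state=(0.717)
t=0.200: state=(0.790)
t=0.300: state=(0.869)
t=0.400: state=(0.954)
t=0.500: state=(1.045)
t=0.600: state=(1.143)
t=0.700: state=(1.247)
t=0.800: state=(1.358)
t=0.900: state=(1.475)
t=1.000: state=(1.599)
t=1.100: state=(1.728)
t=1.200: state=(1.862)
t=1.300: state=(2.001)
t=1.400: state=(2.144)
t=1.500: state=(2.291)
t=1.600: state=(2.440)
t=1.700: state=(2.590)
t=1.800: state=(2.741)
t=1.900: state=(2.892)
t=2.000: state=(3.041)
t=2.100: state=(3.188)
t=2.200: state=(3.333)
t=2.300: state=(3.473)
t=2.400: state=(3.609)
t=2.500: state=(3.740)
t=2.600: state=(3.865)
t=2.640: state=(3.913)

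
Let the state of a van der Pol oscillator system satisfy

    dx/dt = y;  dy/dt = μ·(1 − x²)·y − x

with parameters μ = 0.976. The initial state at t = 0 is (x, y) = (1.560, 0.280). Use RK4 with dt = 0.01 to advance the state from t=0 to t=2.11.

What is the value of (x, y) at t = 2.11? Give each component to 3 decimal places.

t=0.000: state=(1.560, 0.280)
step 1 (dt=0.01): k1=(0.280, -1.952), k2=(0.270, -1.941), k3=(0.270, -1.941), k4=(0.261, -1.929); state += dt/6·(k1+2k2+2k3+k4)
t=0.010: state=(1.563, 0.261)
t=0.020: state=(1.565, 0.241)
t=0.030: state=(1.568, 0.222)
continuing one RK4 step at a time; state shown every 10 steps (Δt=0.1):
t=0.100: state=(1.579, 0.096)
t=0.200: state=(1.580, -0.064)
t=0.300: state=(1.567, -0.202)
t=0.400: state=(1.540, -0.321)
t=0.500: state=(1.503, -0.425)
t=0.600: state=(1.456, -0.518)
t=0.700: state=(1.399, -0.604)
t=0.800: state=(1.335, -0.686)
t=0.900: state=(1.262, -0.768)
t=1.000: state=(1.181, -0.851)
t=1.100: state=(1.092, -0.939)
t=1.200: state=(0.993, -1.035)
t=1.300: state=(0.885, -1.141)
t=1.400: state=(0.764, -1.261)
t=1.500: state=(0.632, -1.398)
t=1.600: state=(0.484, -1.552)
t=1.700: state=(0.321, -1.726)
t=1.800: state=(0.139, -1.917)
t=1.900: state=(-0.063, -2.117)
t=2.000: state=(-0.285, -2.308)
t=2.100: state=(-0.524, -2.462)
t=2.110: state=(-0.548, -2.474)

(x, y) = (-0.548, -2.474)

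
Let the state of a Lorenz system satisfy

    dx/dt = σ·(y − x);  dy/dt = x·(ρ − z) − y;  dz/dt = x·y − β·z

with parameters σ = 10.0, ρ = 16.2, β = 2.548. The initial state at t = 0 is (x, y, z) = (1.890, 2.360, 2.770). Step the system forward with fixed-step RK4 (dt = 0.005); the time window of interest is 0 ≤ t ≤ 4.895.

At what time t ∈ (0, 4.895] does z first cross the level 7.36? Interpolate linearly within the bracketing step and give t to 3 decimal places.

t=0.000: state=(1.890, 2.360, 2.770)
step 1 (dt=0.005): k1=(4.700, 23.023, -2.598), k2=(5.158, 23.135, -2.444), k3=(5.149, 23.150, -2.442), k4=(5.600, 23.276, -2.284); state += dt/6·(k1+2k2+2k3+k4)
t=0.005: state=(1.916, 2.476, 2.758)
t=0.010: state=(1.946, 2.593, 2.747)
t=0.015: state=(1.980, 2.712, 2.738)
continuing one RK4 step at a time; state shown every 40 steps (Δt=0.2):
t=0.200: state=(6.086, 9.921, 5.408)
t=0.230: state=(7.309, 11.598, 7.097)
next step: t=0.235: state=(7.525, 11.871, 7.440) — z has crossed 7.36
linear interpolation between t=0.230 (7.09734) and t=0.235 (7.43993) → t≈0.234

t = 0.234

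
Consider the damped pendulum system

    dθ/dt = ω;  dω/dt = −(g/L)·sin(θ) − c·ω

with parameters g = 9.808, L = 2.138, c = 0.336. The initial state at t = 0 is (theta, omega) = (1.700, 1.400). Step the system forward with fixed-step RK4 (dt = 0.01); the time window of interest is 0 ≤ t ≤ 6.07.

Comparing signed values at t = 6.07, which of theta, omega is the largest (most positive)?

t=0.000: state=(1.700, 1.400)
step 1 (dt=0.01): k1=(1.400, -5.020), k2=(1.375, -5.007), k3=(1.375, -5.007), k4=(1.350, -4.994); state += dt/6·(k1+2k2+2k3+k4)
t=0.010: state=(1.714, 1.350)
t=0.020: state=(1.727, 1.300)
t=0.030: state=(1.740, 1.251)
continuing one RK4 step at a time; state shown every 20 steps (Δt=0.2):
t=0.200: state=(1.883, 0.448)
t=0.400: state=(1.885, -0.421)
t=0.600: state=(1.717, -1.254)
t=0.800: state=(1.385, -2.056)
t=1.000: state=(0.903, -2.725)
t=1.200: state=(0.318, -3.051)
t=1.400: state=(-0.283, -2.862)
t=1.600: state=(-0.796, -2.215)
t=1.800: state=(-1.153, -1.333)
t=2.000: state=(-1.326, -0.403)
t=2.200: state=(-1.317, 0.486)
t=2.400: state=(-1.138, 1.292)
t=2.600: state=(-0.810, 1.944)
t=2.800: state=(-0.379, 2.313)
t=3.000: state=(0.088, 2.288)
t=3.200: state=(0.510, 1.872)
t=3.400: state=(0.819, 1.196)
t=3.600: state=(0.981, 0.416)
t=3.800: state=(0.986, -0.356)
t=4.000: state=(0.845, -1.042)
t=4.200: state=(0.581, -1.557)
t=4.400: state=(0.239, -1.810)
t=4.600: state=(-0.121, -1.742)
t=4.800: state=(-0.438, -1.378)
t=5.000: state=(-0.660, -0.819)
t=5.200: state=(-0.760, -0.180)
t=5.400: state=(-0.733, 0.441)
t=5.600: state=(-0.590, 0.962)
t=5.800: state=(-0.360, 1.308)
t=6.000: state=(-0.083, 1.417)
t=6.070: state=(0.016, 1.395)
compare at T: theta=0.016, omega=1.395

largest component: omega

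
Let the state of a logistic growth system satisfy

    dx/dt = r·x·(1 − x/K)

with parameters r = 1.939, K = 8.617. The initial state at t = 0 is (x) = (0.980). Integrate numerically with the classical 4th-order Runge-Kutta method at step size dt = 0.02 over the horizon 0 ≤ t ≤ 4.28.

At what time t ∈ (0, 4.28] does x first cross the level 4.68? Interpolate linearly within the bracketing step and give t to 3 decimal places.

t=0.000: state=(0.980)
step 1 (dt=0.02): k1=(1.684), k2=(1.709), k3=(1.710), k4=(1.735); state += dt/6·(k1+2k2+2k3+k4)
t=0.020: state=(1.014)
t=0.040: state=(1.049)
t=0.060: state=(1.086)
continuing one RK4 step at a time; state shown every 10 steps (Δt=0.2):
t=0.200: state=(1.370)
t=0.400: state=(1.878)
t=0.600: state=(2.509)
t=0.800: state=(3.249)
t=1.000: state=(4.063)
t=1.140: state=(4.647)
next step: t=1.160: state=(4.729) — x has crossed 4.68
linear interpolation between t=1.140 (4.64656) and t=1.160 (4.72946) → t≈1.148

t = 1.148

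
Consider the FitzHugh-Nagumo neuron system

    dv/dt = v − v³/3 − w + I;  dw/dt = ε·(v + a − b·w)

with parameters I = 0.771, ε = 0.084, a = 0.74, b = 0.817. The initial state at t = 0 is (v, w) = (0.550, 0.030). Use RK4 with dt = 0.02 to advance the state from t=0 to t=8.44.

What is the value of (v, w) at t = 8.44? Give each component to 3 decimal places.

t=0.000: state=(0.550, 0.030)
step 1 (dt=0.02): k1=(1.236, 0.106), k2=(1.243, 0.107), k3=(1.243, 0.107), k4=(1.250, 0.108); state += dt/6·(k1+2k2+2k3+k4)
t=0.020: state=(0.575, 0.032)
t=0.040: state=(0.600, 0.034)
t=0.060: state=(0.625, 0.037)
continuing one RK4 step at a time; state shown every 25 steps (Δt=0.5):
t=0.500: state=(1.215, 0.096)
t=1.000: state=(1.709, 0.185)
t=1.500: state=(1.884, 0.284)
t=2.000: state=(1.907, 0.384)
t=2.500: state=(1.886, 0.480)
t=3.000: state=(1.853, 0.571)
t=3.500: state=(1.818, 0.658)
t=4.000: state=(1.782, 0.741)
t=4.500: state=(1.745, 0.819)
t=5.000: state=(1.708, 0.893)
t=5.500: state=(1.670, 0.964)
t=6.000: state=(1.632, 1.030)
t=6.500: state=(1.594, 1.092)
t=7.000: state=(1.555, 1.151)
t=7.500: state=(1.515, 1.206)
t=8.000: state=(1.475, 1.258)
t=8.440: state=(1.439, 1.300)

(v, w) = (1.439, 1.300)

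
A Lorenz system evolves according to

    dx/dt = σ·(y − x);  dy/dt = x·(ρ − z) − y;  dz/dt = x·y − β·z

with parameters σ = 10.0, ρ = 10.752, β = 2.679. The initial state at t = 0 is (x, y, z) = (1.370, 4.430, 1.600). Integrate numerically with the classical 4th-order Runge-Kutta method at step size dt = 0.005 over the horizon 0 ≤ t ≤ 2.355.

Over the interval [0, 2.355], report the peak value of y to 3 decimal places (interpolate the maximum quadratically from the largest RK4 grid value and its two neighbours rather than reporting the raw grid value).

t=0.000: state=(1.370, 4.430, 1.600)
step 1 (dt=0.005): k1=(30.600, 8.108, 1.783), k2=(30.038, 8.782, 2.139), k3=(30.069, 8.766, 2.133), k4=(29.535, 9.424, 2.487); state += dt/6·(k1+2k2+2k3+k4)
t=0.005: state=(1.520, 4.474, 1.611)
t=0.010: state=(1.666, 4.524, 1.625)
t=0.015: state=(1.806, 4.581, 1.642)
continuing one RK4 step at a time; state shown every 20 steps (Δt=0.1):
t=0.100: state=(3.887, 6.257, 2.515)
t=0.200: state=(6.400, 9.003, 5.471)
t=0.300: state=(8.604, 10.009, 10.798)
t=0.400: state=(8.539, 6.951, 14.994)
t=0.500: state=(6.057, 3.187, 14.659)
t=0.600: state=(3.566, 1.632, 12.146)
t=0.700: state=(2.230, 1.426, 9.649)
t=0.800: state=(1.803, 1.687, 7.644)
t=0.900: state=(1.907, 2.205, 6.158)
t=1.000: state=(2.381, 3.032, 5.199)
t=1.100: state=(3.225, 4.273, 4.876)
t=1.200: state=(4.479, 5.925, 5.470)
t=1.300: state=(6.020, 7.558, 7.358)
t=1.400: state=(7.264, 8.038, 10.335)
t=1.500: state=(7.310, 6.605, 12.736)
t=1.600: state=(6.072, 4.500, 13.000)
t=1.700: state=(4.553, 3.225, 11.685)
t=1.800: state=(3.549, 2.880, 9.981)
t=1.900: state=(3.182, 3.093, 8.493)
t=2.000: state=(3.320, 3.666, 7.448)
t=2.100: state=(3.845, 4.537, 6.983)
t=2.200: state=(4.669, 5.598, 7.246)
t=2.300: state=(5.622, 6.540, 8.325)
t=2.355: state=(6.083, 6.815, 9.195)
largest grid value and its neighbours: y(0.275)=10.12014, y(0.280)=10.12115, y(0.285)=10.11070
parabola through these three points peaks at t≈0.278 with y≈10.12212

max y = 10.122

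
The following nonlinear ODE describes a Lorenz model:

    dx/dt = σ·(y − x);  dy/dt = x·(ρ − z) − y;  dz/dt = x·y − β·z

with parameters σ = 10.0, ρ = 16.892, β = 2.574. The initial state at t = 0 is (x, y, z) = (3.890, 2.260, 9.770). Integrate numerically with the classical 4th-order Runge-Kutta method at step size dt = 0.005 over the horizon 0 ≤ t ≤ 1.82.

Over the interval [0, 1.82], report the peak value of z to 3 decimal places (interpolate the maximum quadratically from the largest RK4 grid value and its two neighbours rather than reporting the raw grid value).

max z = 21.760

t=0.000: state=(3.890, 2.260, 9.770)
step 1 (dt=0.005): k1=(-16.300, 25.445, -16.357), k2=(-15.256, 25.248, -16.099), k3=(-15.287, 25.265, -16.096), k4=(-14.272, 25.081, -15.840); state += dt/6·(k1+2k2+2k3+k4)
t=0.005: state=(3.814, 2.386, 9.690)
t=0.010: state=(3.747, 2.511, 9.612)
t=0.015: state=(3.690, 2.634, 9.536)
continuing one RK4 step at a time; state shown every 20 steps (Δt=0.1):
t=0.100: state=(3.757, 4.716, 8.676)
t=0.200: state=(5.433, 7.738, 9.225)
t=0.300: state=(8.102, 10.863, 12.854)
t=0.400: state=(10.014, 10.523, 19.068)
t=0.500: state=(8.679, 5.821, 21.735)
t=0.600: state=(5.522, 2.620, 19.279)
t=0.700: state=(3.399, 2.077, 15.739)
t=0.800: state=(2.734, 2.633, 12.766)
t=0.900: state=(3.068, 3.810, 10.671)
t=1.000: state=(4.213, 5.773, 9.775)
t=1.100: state=(6.188, 8.527, 10.869)
t=1.200: state=(8.554, 10.621, 14.872)
t=1.300: state=(9.502, 9.018, 19.785)
t=1.400: state=(7.705, 5.022, 20.679)
t=1.500: state=(5.101, 2.916, 18.087)
t=1.600: state=(3.598, 2.764, 14.996)
t=1.700: state=(3.317, 3.530, 12.513)
t=1.800: state=(3.948, 4.981, 11.013)
t=1.820: state=(4.170, 5.361, 10.869)
largest grid value and its neighbours: z(0.485)=21.74951, z(0.490)=21.75980, z(0.495)=21.75471
parabola through these three points peaks at t≈0.491 with z≈21.76002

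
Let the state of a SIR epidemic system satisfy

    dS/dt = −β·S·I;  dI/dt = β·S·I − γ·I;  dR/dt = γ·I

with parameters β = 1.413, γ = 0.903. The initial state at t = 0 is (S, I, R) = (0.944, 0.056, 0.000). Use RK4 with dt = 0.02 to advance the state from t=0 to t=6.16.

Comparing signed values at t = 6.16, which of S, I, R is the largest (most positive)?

largest component: R

t=0.000: state=(0.944, 0.056, 0.000)
step 1 (dt=0.02): k1=(-0.075, 0.024, 0.051), k2=(-0.075, 0.024, 0.051), k3=(-0.075, 0.024, 0.051), k4=(-0.075, 0.024, 0.051); state += dt/6·(k1+2k2+2k3+k4)
t=0.020: state=(0.943, 0.056, 0.001)
t=0.040: state=(0.941, 0.057, 0.002)
t=0.060: state=(0.939, 0.057, 0.003)
continuing one RK4 step at a time; state shown every 10 steps (Δt=0.2):
t=0.200: state=(0.929, 0.061, 0.011)
t=0.400: state=(0.912, 0.066, 0.022)
t=0.600: state=(0.895, 0.071, 0.034)
t=0.800: state=(0.876, 0.076, 0.048)
t=1.000: state=(0.857, 0.081, 0.062)
t=1.200: state=(0.837, 0.086, 0.077)
t=1.400: state=(0.816, 0.091, 0.093)
t=1.600: state=(0.795, 0.095, 0.110)
t=1.800: state=(0.773, 0.099, 0.127)
t=2.000: state=(0.752, 0.103, 0.146)
t=2.200: state=(0.730, 0.106, 0.164)
t=2.400: state=(0.708, 0.108, 0.184)
t=2.600: state=(0.687, 0.110, 0.203)
t=2.800: state=(0.665, 0.111, 0.223)
t=3.000: state=(0.645, 0.112, 0.244)
t=3.200: state=(0.625, 0.111, 0.264)
t=3.400: state=(0.606, 0.111, 0.284)
t=3.600: state=(0.587, 0.109, 0.304)
t=3.800: state=(0.569, 0.108, 0.323)
t=4.000: state=(0.552, 0.105, 0.342)
t=4.200: state=(0.536, 0.102, 0.361)
t=4.400: state=(0.521, 0.099, 0.379)
t=4.600: state=(0.507, 0.096, 0.397)
t=4.800: state=(0.494, 0.092, 0.414)
t=5.000: state=(0.481, 0.088, 0.430)
t=5.200: state=(0.470, 0.084, 0.446)
t=5.400: state=(0.459, 0.080, 0.461)
t=5.600: state=(0.449, 0.076, 0.475)
t=5.800: state=(0.440, 0.072, 0.488)
t=6.000: state=(0.431, 0.068, 0.501)
t=6.160: state=(0.425, 0.065, 0.510)
compare at T: S=0.425, I=0.065, R=0.510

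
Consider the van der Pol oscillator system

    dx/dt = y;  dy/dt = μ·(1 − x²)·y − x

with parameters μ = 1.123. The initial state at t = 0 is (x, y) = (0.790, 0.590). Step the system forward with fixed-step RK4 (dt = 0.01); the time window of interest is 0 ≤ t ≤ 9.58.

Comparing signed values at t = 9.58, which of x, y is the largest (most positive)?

t=0.000: state=(0.790, 0.590)
step 1 (dt=0.01): k1=(0.590, -0.541), k2=(0.587, -0.548), k3=(0.587, -0.548), k4=(0.585, -0.555); state += dt/6·(k1+2k2+2k3+k4)
t=0.010: state=(0.796, 0.585)
t=0.020: state=(0.802, 0.579)
t=0.030: state=(0.807, 0.573)
continuing one RK4 step at a time; state shown every 50 steps (Δt=0.5):
t=0.500: state=(0.992, 0.182)
t=1.000: state=(0.958, -0.318)
t=1.500: state=(0.672, -0.842)
t=2.000: state=(0.076, -1.601)
t=2.500: state=(-0.930, -2.230)
t=3.000: state=(-1.743, -0.762)
t=3.500: state=(-1.806, 0.299)
t=4.000: state=(-1.560, 0.641)
t=4.500: state=(-1.169, 0.945)
t=5.000: state=(-0.569, 1.537)
t=5.500: state=(0.467, 2.642)
t=6.000: state=(1.709, 1.640)
t=6.500: state=(2.001, -0.126)
t=7.000: state=(1.814, -0.533)
t=7.500: state=(1.496, -0.741)
t=8.000: state=(1.053, -1.067)
t=8.500: state=(0.364, -1.790)
t=9.000: state=(-0.816, -2.804)
t=9.500: state=(-1.882, -0.995)
t=9.580: state=(-1.947, -0.647)
compare at T: x=-1.947, y=-0.647

largest component: y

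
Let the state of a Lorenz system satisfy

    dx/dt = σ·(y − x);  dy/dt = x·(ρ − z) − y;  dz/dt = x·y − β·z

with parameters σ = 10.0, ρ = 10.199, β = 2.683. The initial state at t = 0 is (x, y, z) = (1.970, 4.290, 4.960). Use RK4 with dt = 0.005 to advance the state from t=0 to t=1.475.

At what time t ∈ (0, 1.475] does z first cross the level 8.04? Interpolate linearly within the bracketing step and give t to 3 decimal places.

t = 0.272

t=0.000: state=(1.970, 4.290, 4.960)
step 1 (dt=0.005): k1=(23.200, 6.031, -4.856), k2=(22.771, 6.344, -4.544), k3=(22.789, 6.336, -4.550), k4=(22.377, 6.644, -4.240); state += dt/6·(k1+2k2+2k3+k4)
t=0.005: state=(2.084, 4.322, 4.937)
t=0.010: state=(2.194, 4.356, 4.918)
t=0.015: state=(2.300, 4.394, 4.901)
continuing one RK4 step at a time; state shown every 10 steps (Δt=0.05):
t=0.050: state=(2.968, 4.728, 4.865)
t=0.100: state=(3.791, 5.366, 5.058)
t=0.150: state=(4.567, 6.107, 5.550)
t=0.200: state=(5.331, 6.837, 6.361)
t=0.250: state=(6.055, 7.418, 7.474)
t=0.270: state=(6.318, 7.574, 7.988)
next step: t=0.275: state=(6.380, 7.604, 8.121) — z has crossed 8.04
linear interpolation between t=0.270 (7.98789) and t=0.275 (8.12075) → t≈0.272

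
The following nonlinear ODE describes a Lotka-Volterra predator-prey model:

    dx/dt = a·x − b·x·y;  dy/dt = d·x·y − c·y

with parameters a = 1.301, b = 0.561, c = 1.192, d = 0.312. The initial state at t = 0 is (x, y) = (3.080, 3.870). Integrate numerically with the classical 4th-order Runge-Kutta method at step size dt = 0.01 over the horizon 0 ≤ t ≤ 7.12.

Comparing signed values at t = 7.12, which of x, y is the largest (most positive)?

largest component: x

t=0.000: state=(3.080, 3.870)
step 1 (dt=0.01): k1=(-2.680, -0.894), k2=(-2.660, -0.909), k3=(-2.660, -0.909), k4=(-2.641, -0.924); state += dt/6·(k1+2k2+2k3+k4)
t=0.010: state=(3.053, 3.861)
t=0.020: state=(3.027, 3.852)
t=0.030: state=(3.001, 3.842)
continuing one RK4 step at a time; state shown every 25 steps (Δt=0.25):
t=0.250: state=(2.527, 3.570)
t=0.500: state=(2.178, 3.180)
t=0.750: state=(1.986, 2.774)
t=1.000: state=(1.914, 2.396)
t=1.250: state=(1.940, 2.066)
t=1.500: state=(2.050, 1.790)
t=1.750: state=(2.244, 1.570)
t=2.000: state=(2.523, 1.403)
t=2.250: state=(2.894, 1.286)
t=2.500: state=(3.364, 1.217)
t=2.750: state=(3.933, 1.200)
t=3.000: state=(4.591, 1.242)
t=3.250: state=(5.302, 1.356)
t=3.500: state=(5.989, 1.564)
t=3.750: state=(6.516, 1.894)
t=4.000: state=(6.704, 2.360)
t=4.250: state=(6.409, 2.932)
t=4.500: state=(5.648, 3.491)
t=4.750: state=(4.651, 3.875)
t=5.000: state=(3.699, 3.980)
t=5.250: state=(2.955, 3.824)
t=5.500: state=(2.445, 3.499)
t=5.750: state=(2.130, 3.101)
t=6.000: state=(1.964, 2.698)
t=6.250: state=(1.912, 2.328)
t=6.500: state=(1.954, 2.008)
t=6.750: state=(2.081, 1.744)
t=7.000: state=(2.291, 1.534)
t=7.120: state=(2.422, 1.452)
compare at T: x=2.422, y=1.452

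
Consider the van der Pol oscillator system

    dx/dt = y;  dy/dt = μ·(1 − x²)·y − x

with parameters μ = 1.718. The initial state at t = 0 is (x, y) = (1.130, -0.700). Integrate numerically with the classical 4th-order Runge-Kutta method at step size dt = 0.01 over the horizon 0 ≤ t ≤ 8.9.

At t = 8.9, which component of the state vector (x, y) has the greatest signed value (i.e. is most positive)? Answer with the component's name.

largest component: y

t=0.000: state=(1.130, -0.700)
step 1 (dt=0.01): k1=(-0.700, -0.797), k2=(-0.704, -0.801), k3=(-0.704, -0.801), k4=(-0.708, -0.805); state += dt/6·(k1+2k2+2k3+k4)
t=0.010: state=(1.123, -0.708)
t=0.020: state=(1.116, -0.716)
t=0.030: state=(1.109, -0.724)
continuing one RK4 step at a time; state shown every 50 steps (Δt=0.5):
t=0.500: state=(0.650, -1.313)
t=1.000: state=(-0.368, -2.982)
t=1.500: state=(-1.809, -1.517)
t=2.000: state=(-1.981, 0.229)
t=2.500: state=(-1.809, 0.413)
t=3.000: state=(-1.577, 0.518)
t=3.500: state=(-1.279, 0.699)
t=4.000: state=(-0.839, 1.133)
t=4.500: state=(0.002, 2.476)
t=5.000: state=(1.560, 2.596)
t=5.500: state=(2.015, -0.085)
t=6.000: state=(1.873, -0.384)
t=6.500: state=(1.657, -0.481)
t=7.000: state=(1.384, -0.626)
t=7.500: state=(1.004, -0.944)
t=8.000: state=(0.343, -1.878)
t=8.500: state=(-1.065, -3.440)
t=8.900: state=(-1.950, -0.761)
compare at T: x=-1.950, y=-0.761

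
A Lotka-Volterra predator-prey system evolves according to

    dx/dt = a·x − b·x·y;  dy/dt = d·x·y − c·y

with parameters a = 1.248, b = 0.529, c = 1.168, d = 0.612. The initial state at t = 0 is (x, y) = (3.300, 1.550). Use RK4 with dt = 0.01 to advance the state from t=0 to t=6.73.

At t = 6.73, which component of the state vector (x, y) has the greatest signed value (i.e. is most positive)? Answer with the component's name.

largest component: y

t=0.000: state=(3.300, 1.550)
step 1 (dt=0.01): k1=(1.413, 1.320), k2=(1.404, 1.332), k3=(1.404, 1.332), k4=(1.395, 1.345); state += dt/6·(k1+2k2+2k3+k4)
t=0.010: state=(3.314, 1.563)
t=0.020: state=(3.328, 1.577)
t=0.030: state=(3.342, 1.591)
continuing one RK4 step at a time; state shown every 25 steps (Δt=0.25):
t=0.250: state=(3.580, 1.963)
t=0.500: state=(3.635, 2.556)
t=0.750: state=(3.379, 3.277)
t=1.000: state=(2.857, 3.953)
t=1.250: state=(2.244, 4.360)
t=1.500: state=(1.711, 4.399)
t=1.750: state=(1.326, 4.136)
t=2.000: state=(1.077, 3.706)
t=2.250: state=(0.931, 3.224)
t=2.500: state=(0.856, 2.758)
t=2.750: state=(0.835, 2.343)
t=3.000: state=(0.858, 1.990)
t=3.250: state=(0.919, 1.702)
t=3.500: state=(1.018, 1.473)
t=3.750: state=(1.158, 1.299)
t=4.000: state=(1.345, 1.174)
t=4.250: state=(1.582, 1.096)
t=4.500: state=(1.874, 1.065)
t=4.750: state=(2.222, 1.087)
t=5.000: state=(2.616, 1.175)
t=5.250: state=(3.028, 1.351)
t=5.500: state=(3.397, 1.652)
t=5.750: state=(3.625, 2.116)
t=6.000: state=(3.594, 2.756)
t=6.250: state=(3.250, 3.487)
t=6.500: state=(2.680, 4.106)
t=6.730: state=(2.122, 4.398)
compare at T: x=2.122, y=4.398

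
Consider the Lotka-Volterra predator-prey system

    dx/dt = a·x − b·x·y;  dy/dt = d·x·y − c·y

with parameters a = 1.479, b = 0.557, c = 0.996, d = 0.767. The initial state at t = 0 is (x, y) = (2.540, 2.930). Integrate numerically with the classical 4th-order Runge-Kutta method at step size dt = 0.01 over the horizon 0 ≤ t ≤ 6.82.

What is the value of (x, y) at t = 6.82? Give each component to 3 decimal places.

(x, y) = (0.741, 4.090)

t=0.000: state=(2.540, 2.930)
step 1 (dt=0.01): k1=(-0.389, 2.790), k2=(-0.408, 2.799), k3=(-0.408, 2.799), k4=(-0.428, 2.807); state += dt/6·(k1+2k2+2k3+k4)
t=0.010: state=(2.536, 2.958)
t=0.020: state=(2.531, 2.986)
t=0.030: state=(2.527, 3.014)
continuing one RK4 step at a time; state shown every 25 steps (Δt=0.25):
t=0.250: state=(2.325, 3.655)
t=0.500: state=(1.930, 4.293)
t=0.750: state=(1.494, 4.645)
t=1.000: state=(1.128, 4.648)
t=1.250: state=(0.868, 4.380)
t=1.500: state=(0.702, 3.965)
t=1.750: state=(0.604, 3.500)
t=2.000: state=(0.555, 3.047)
t=2.250: state=(0.541, 2.637)
t=2.500: state=(0.556, 2.283)
t=2.750: state=(0.598, 1.987)
t=3.000: state=(0.668, 1.748)
t=3.250: state=(0.768, 1.563)
t=3.500: state=(0.903, 1.430)
t=3.750: state=(1.078, 1.347)
t=4.000: state=(1.297, 1.317)
t=4.250: state=(1.560, 1.350)
t=4.500: state=(1.859, 1.460)
t=4.750: state=(2.166, 1.675)
t=5.000: state=(2.427, 2.031)
t=5.250: state=(2.557, 2.560)
t=5.500: state=(2.474, 3.245)
t=5.750: state=(2.166, 3.959)
t=6.000: state=(1.735, 4.491)
t=6.250: state=(1.320, 4.687)
t=6.500: state=(1.001, 4.556)
t=6.750: state=(0.785, 4.209)
t=6.820: state=(0.741, 4.090)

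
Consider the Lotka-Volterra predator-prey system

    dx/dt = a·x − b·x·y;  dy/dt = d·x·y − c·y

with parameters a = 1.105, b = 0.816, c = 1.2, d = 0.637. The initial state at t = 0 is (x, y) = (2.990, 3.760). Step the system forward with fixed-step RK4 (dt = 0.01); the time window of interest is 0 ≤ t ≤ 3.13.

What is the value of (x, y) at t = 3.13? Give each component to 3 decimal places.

(x, y) = (0.767, 0.376)

t=0.000: state=(2.990, 3.760)
step 1 (dt=0.01): k1=(-5.870, 2.649), k2=(-5.844, 2.588), k3=(-5.844, 2.588), k4=(-5.817, 2.527); state += dt/6·(k1+2k2+2k3+k4)
t=0.010: state=(2.932, 3.786)
t=0.020: state=(2.874, 3.811)
t=0.030: state=(2.816, 3.834)
continuing one RK4 step at a time; state shown every 20 steps (Δt=0.2):
t=0.200: state=(1.960, 4.040)
t=0.400: state=(1.274, 3.892)
t=0.600: state=(0.868, 3.500)
t=0.800: state=(0.635, 3.026)
t=1.000: state=(0.503, 2.557)
t=1.200: state=(0.428, 2.133)
t=1.400: state=(0.388, 1.767)
t=1.600: state=(0.373, 1.459)
t=1.800: state=(0.374, 1.203)
t=2.000: state=(0.391, 0.994)
t=2.200: state=(0.420, 0.823)
t=2.400: state=(0.464, 0.685)
t=2.600: state=(0.522, 0.573)
t=2.800: state=(0.597, 0.484)
t=3.000: state=(0.693, 0.414)
t=3.130: state=(0.767, 0.376)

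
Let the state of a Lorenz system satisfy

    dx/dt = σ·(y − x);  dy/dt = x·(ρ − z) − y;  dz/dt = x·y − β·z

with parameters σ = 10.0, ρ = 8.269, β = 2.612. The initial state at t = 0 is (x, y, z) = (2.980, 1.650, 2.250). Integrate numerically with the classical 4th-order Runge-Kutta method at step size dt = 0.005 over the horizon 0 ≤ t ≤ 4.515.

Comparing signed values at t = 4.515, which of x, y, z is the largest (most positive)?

t=0.000: state=(2.980, 1.650, 2.250)
step 1 (dt=0.005): k1=(-13.300, 16.287, -0.960), k2=(-12.560, 16.053, -0.889), k3=(-12.585, 16.064, -0.888), k4=(-11.868, 15.841, -0.818); state += dt/6·(k1+2k2+2k3+k4)
t=0.005: state=(2.917, 1.730, 2.246)
t=0.010: state=(2.861, 1.808, 2.242)
t=0.015: state=(2.812, 1.885, 2.239)
continuing one RK4 step at a time; state shown every 40 steps (Δt=0.2):
t=0.200: state=(3.383, 4.378, 2.752)
t=0.400: state=(5.797, 6.914, 5.996)
t=0.600: state=(6.278, 5.483, 10.075)
t=0.800: state=(3.968, 2.918, 9.118)
t=1.000: state=(2.776, 2.599, 6.705)
t=1.200: state=(3.003, 3.361, 5.271)
t=1.400: state=(4.059, 4.708, 5.381)
t=1.600: state=(5.223, 5.602, 7.122)
t=1.800: state=(5.194, 4.806, 8.625)
t=2.000: state=(4.189, 3.719, 8.144)
t=2.200: state=(3.632, 3.558, 6.948)
t=2.400: state=(3.828, 4.067, 6.303)
t=2.600: state=(4.427, 4.736, 6.612)
t=2.800: state=(4.838, 4.896, 7.496)
t=3.000: state=(4.642, 4.426, 7.922)
t=3.200: state=(4.195, 4.013, 7.554)
t=3.400: state=(4.020, 4.031, 7.007)
t=3.600: state=(4.194, 4.336, 6.825)
t=3.800: state=(4.481, 4.597, 7.099)
t=4.000: state=(4.581, 4.557, 7.479)
t=4.200: state=(4.428, 4.321, 7.551)
t=4.400: state=(4.242, 4.181, 7.324)
t=4.515: state=(4.203, 4.196, 7.176)
compare at T: x=4.203, y=4.196, z=7.176

largest component: z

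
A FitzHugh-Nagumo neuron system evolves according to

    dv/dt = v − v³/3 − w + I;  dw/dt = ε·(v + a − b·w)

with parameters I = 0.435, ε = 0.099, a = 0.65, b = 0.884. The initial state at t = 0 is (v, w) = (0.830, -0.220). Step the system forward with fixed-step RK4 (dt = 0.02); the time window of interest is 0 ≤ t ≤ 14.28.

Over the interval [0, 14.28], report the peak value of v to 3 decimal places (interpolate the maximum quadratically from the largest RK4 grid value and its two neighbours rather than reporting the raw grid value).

t=0.000: state=(0.830, -0.220)
step 1 (dt=0.02): k1=(1.294, 0.166), k2=(1.297, 0.167), k3=(1.297, 0.167), k4=(1.299, 0.168); state += dt/6·(k1+2k2+2k3+k4)
t=0.020: state=(0.856, -0.217)
t=0.040: state=(0.882, -0.213)
t=0.060: state=(0.908, -0.210)
continuing one RK4 step at a time; state shown every 25 steps (Δt=0.5):
t=0.500: state=(1.438, -0.123)
t=1.000: state=(1.772, -0.008)
t=1.500: state=(1.858, 0.113)
t=2.000: state=(1.850, 0.229)
t=2.500: state=(1.814, 0.340)
t=3.000: state=(1.771, 0.444)
t=3.500: state=(1.726, 0.541)
t=4.000: state=(1.679, 0.632)
t=4.500: state=(1.631, 0.716)
t=5.000: state=(1.582, 0.795)
t=5.500: state=(1.533, 0.868)
t=6.000: state=(1.482, 0.935)
t=6.500: state=(1.430, 0.997)
t=7.000: state=(1.375, 1.054)
t=7.500: state=(1.319, 1.105)
t=8.000: state=(1.259, 1.152)
t=8.500: state=(1.195, 1.194)
t=9.000: state=(1.126, 1.230)
t=9.500: state=(1.049, 1.262)
t=10.000: state=(0.962, 1.288)
t=10.500: state=(0.860, 1.308)
t=11.000: state=(0.733, 1.323)
t=11.500: state=(0.567, 1.329)
t=12.000: state=(0.332, 1.326)
t=12.500: state=(-0.028, 1.308)
t=13.000: state=(-0.594, 1.270)
t=13.500: state=(-1.307, 1.201)
t=14.000: state=(-1.785, 1.104)
t=14.280: state=(-1.893, 1.045)
largest grid value and its neighbours: v(1.620)=1.86110, v(1.640)=1.86117, v(1.660)=1.86114
parabola through these three points peaks at t≈1.645 with v≈1.86117

max v = 1.861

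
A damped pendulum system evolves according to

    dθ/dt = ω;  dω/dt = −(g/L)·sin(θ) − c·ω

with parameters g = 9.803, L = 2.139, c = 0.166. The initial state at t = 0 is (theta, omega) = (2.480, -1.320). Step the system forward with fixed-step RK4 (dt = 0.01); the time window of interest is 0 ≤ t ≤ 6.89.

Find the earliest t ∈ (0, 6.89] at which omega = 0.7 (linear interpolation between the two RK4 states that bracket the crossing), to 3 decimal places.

t = 2.032

t=0.000: state=(2.480, -1.320)
step 1 (dt=0.01): k1=(-1.320, -2.597), k2=(-1.333, -2.618), k3=(-1.333, -2.618), k4=(-1.346, -2.640); state += dt/6·(k1+2k2+2k3+k4)
t=0.010: state=(2.467, -1.346)
t=0.020: state=(2.453, -1.373)
t=0.030: state=(2.439, -1.400)
continuing one RK4 step at a time; state shown every 25 steps (Δt=0.25):
t=0.250: state=(2.057, -2.109)
t=0.500: state=(1.407, -3.108)
t=0.750: state=(0.521, -3.882)
t=1.000: state=(-0.456, -3.752)
t=1.250: state=(-1.280, -2.750)
t=1.500: state=(-1.814, -1.529)
t=1.750: state=(-2.056, -0.431)
t=2.000: state=(-2.038, 0.573)
t=2.030: state=(-2.019, 0.693)
next step: t=2.040: state=(-2.012, 0.733) — omega has crossed 0.7
linear interpolation between t=2.030 (0.69284) and t=2.040 (0.73303) → t≈2.032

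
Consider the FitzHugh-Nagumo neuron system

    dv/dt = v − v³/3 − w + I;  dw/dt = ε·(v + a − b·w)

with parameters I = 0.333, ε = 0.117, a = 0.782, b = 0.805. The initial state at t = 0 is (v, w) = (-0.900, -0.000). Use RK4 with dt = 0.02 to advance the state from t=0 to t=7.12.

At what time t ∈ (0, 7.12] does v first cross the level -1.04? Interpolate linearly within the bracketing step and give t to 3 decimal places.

t=0.000: state=(-0.900, -0.000)
step 1 (dt=0.02): k1=(-0.324, -0.014), k2=(-0.324, -0.014), k3=(-0.324, -0.014), k4=(-0.325, -0.015); state += dt/6·(k1+2k2+2k3+k4)
t=0.020: state=(-0.906, -0.000)
t=0.040: state=(-0.913, -0.001)
t=0.060: state=(-0.920, -0.001)
t=0.420: state=(-1.037, -0.009)
next step: t=0.440: state=(-1.044, -0.010) — v has crossed -1.04
linear interpolation between t=0.420 (-1.03742) and t=0.440 (-1.04387) → t≈0.428

t = 0.428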